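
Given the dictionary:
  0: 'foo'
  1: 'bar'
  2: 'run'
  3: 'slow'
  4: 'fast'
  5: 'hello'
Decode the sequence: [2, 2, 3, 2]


Look up each index in the dictionary:
  2 -> 'run'
  2 -> 'run'
  3 -> 'slow'
  2 -> 'run'

Decoded: "run run slow run"


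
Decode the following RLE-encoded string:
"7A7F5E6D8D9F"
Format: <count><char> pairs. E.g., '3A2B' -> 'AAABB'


Expanding each <count><char> pair:
  7A -> 'AAAAAAA'
  7F -> 'FFFFFFF'
  5E -> 'EEEEE'
  6D -> 'DDDDDD'
  8D -> 'DDDDDDDD'
  9F -> 'FFFFFFFFF'

Decoded = AAAAAAAFFFFFFFEEEEEDDDDDDDDDDDDDDFFFFFFFFF


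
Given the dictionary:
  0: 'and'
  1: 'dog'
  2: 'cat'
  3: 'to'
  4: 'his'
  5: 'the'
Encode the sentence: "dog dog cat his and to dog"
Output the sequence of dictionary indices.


Look up each word in the dictionary:
  'dog' -> 1
  'dog' -> 1
  'cat' -> 2
  'his' -> 4
  'and' -> 0
  'to' -> 3
  'dog' -> 1

Encoded: [1, 1, 2, 4, 0, 3, 1]


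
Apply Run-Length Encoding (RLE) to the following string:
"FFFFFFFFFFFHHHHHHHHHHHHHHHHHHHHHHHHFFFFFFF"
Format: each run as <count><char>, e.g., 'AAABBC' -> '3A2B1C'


Scanning runs left to right:
  i=0: run of 'F' x 11 -> '11F'
  i=11: run of 'H' x 24 -> '24H'
  i=35: run of 'F' x 7 -> '7F'

RLE = 11F24H7F


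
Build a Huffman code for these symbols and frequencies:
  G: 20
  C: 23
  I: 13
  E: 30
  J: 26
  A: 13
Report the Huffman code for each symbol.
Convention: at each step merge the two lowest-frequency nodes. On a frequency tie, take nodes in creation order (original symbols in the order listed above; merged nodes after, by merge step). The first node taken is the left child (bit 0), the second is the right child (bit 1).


Huffman tree construction:
Step 1: Merge I(13) + A(13) = 26
Step 2: Merge G(20) + C(23) = 43
Step 3: Merge J(26) + (I+A)(26) = 52
Step 4: Merge E(30) + (G+C)(43) = 73
Step 5: Merge (J+(I+A))(52) + (E+(G+C))(73) = 125
Read each symbol's code off the tree from the root (left child = 0, right child = 1).

Codes:
  G: 110 (length 3)
  C: 111 (length 3)
  I: 010 (length 3)
  E: 10 (length 2)
  J: 00 (length 2)
  A: 011 (length 3)
Average code length: 319/125 = 2.5520 bits/symbol


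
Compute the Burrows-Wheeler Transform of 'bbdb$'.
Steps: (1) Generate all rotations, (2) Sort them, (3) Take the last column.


Rotations (sorted):
  0: $bbdb -> last char: b
  1: b$bbd -> last char: d
  2: bbdb$ -> last char: $
  3: bdb$b -> last char: b
  4: db$bb -> last char: b


BWT = bd$bb


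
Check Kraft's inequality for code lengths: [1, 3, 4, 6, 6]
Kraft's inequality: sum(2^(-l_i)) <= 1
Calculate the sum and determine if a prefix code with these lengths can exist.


Sum = 2^(-1) + 2^(-3) + 2^(-4) + 2^(-6) + 2^(-6)
    = 0.5 + 0.125 + 0.0625 + 0.015625 + 0.015625
    = 46/64 = 0.71875
Since 0.71875 <= 1, Kraft's inequality IS satisfied.
A prefix code with these lengths CAN exist.

Kraft sum = 0.71875. Satisfied.


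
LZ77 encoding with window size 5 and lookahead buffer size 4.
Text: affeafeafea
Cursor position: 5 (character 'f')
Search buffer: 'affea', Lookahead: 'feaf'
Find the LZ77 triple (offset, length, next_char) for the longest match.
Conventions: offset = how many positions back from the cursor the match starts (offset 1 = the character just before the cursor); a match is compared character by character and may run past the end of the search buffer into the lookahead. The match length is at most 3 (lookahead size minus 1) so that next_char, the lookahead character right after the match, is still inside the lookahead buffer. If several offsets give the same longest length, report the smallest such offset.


Try each offset into the search buffer:
  offset=1 (pos 4, char 'a'): match length 0
  offset=2 (pos 3, char 'e'): match length 0
  offset=3 (pos 2, char 'f'): match length 3
  offset=4 (pos 1, char 'f'): match length 1
  offset=5 (pos 0, char 'a'): match length 0
Longest match has length 3 at offset 3.
next_char = character at position 5 + 3 = 8 -> 'f'

Best match: offset=3, length=3 (matching 'fea' starting at position 2)
LZ77 triple: (3, 3, 'f')


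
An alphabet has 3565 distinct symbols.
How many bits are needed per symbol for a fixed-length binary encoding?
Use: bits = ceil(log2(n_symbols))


log2(3565) = 11.7997
Bracket: 2^11 = 2048 < 3565 <= 2^12 = 4096
So ceil(log2(3565)) = 12

bits = ceil(log2(3565)) = ceil(11.7997) = 12 bits


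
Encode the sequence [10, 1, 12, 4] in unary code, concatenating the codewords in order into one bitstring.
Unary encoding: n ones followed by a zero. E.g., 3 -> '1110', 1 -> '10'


Encode each number as n ones followed by a terminating 0:
  10 -> 11111111110 (11 bits)
  1 -> 10 (2 bits)
  12 -> 1111111111110 (13 bits)
  4 -> 11110 (5 bits)
Total length = 11 + 2 + 13 + 5 = 31 bits.

Unary([10, 1, 12, 4]) = 1111111111010111111111111011110 (31 bits)


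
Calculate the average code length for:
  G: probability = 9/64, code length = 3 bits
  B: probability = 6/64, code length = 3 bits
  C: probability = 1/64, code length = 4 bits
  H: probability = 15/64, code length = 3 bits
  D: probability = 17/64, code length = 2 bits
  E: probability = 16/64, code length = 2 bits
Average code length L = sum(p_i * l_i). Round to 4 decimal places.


Weighted contributions p_i * l_i:
  G: (9/64) * 3 = 27/64
  B: (6/64) * 3 = 18/64
  C: (1/64) * 4 = 4/64
  H: (15/64) * 3 = 45/64
  D: (17/64) * 2 = 34/64
  E: (16/64) * 2 = 32/64
Sum = (27 + 18 + 4 + 45 + 34 + 32)/64 = 160/64

L = 160/64 = 2.5000 bits/symbol


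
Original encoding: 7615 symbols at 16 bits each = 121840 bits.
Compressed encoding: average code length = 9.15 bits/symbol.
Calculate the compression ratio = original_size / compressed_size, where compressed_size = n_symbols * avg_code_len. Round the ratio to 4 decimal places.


original_size = n_symbols * orig_bits = 7615 * 16 = 121840 bits
compressed_size = n_symbols * avg_code_len = 7615 * 9.15 = 69677.25 bits
ratio = original_size / compressed_size = 121840 / 69677.25 = 1.7486

Compression ratio = 1.7486


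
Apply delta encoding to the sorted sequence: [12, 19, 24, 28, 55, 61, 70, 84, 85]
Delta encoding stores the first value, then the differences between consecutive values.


First value: 12
Deltas:
  19 - 12 = 7
  24 - 19 = 5
  28 - 24 = 4
  55 - 28 = 27
  61 - 55 = 6
  70 - 61 = 9
  84 - 70 = 14
  85 - 84 = 1


Delta encoded: [12, 7, 5, 4, 27, 6, 9, 14, 1]


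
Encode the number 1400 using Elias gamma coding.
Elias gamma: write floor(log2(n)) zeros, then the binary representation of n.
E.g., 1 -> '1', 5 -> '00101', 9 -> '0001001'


num_bits = floor(log2(1400)) + 1 = 11
leading_zeros = num_bits - 1 = 10
binary(1400) = 10101111000

Elias gamma(1400) = '0000000000' + '10101111000' = 000000000010101111000 (21 bits)


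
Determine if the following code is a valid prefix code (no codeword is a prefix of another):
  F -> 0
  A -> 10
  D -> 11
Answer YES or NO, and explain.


Checking each pair (does one codeword prefix another?):
  F='0' vs A='10': no prefix
  F='0' vs D='11': no prefix
  A='10' vs F='0': no prefix
  A='10' vs D='11': no prefix
  D='11' vs F='0': no prefix
  D='11' vs A='10': no prefix
No violation found over all pairs.

YES -- this is a valid prefix code. No codeword is a prefix of any other codeword.


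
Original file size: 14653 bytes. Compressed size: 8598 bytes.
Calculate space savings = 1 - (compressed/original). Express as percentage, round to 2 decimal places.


ratio = compressed/original = 8598/14653 = 0.586774
savings = 1 - ratio = 1 - 0.586774 = 0.413226
as a percentage: 0.413226 * 100 = 41.32%

Space savings = 1 - 8598/14653 = 41.32%


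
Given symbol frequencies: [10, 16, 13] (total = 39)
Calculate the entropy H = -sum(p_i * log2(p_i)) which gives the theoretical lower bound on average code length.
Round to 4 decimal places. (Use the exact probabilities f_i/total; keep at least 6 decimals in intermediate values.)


Per-symbol terms -p_i * log2(p_i) with p_i = f_i/39:
  p = 10/39 = 0.256410: log2(p) = -1.963474, -p*log2(p) = 0.503455
  p = 16/39 = 0.410256: log2(p) = -1.285402, -p*log2(p) = 0.527345
  p = 13/39 = 0.333333: log2(p) = -1.584963, -p*log2(p) = 0.528321
H = 0.503455 + 0.527345 + 0.528321 = 1.559121

H = 1.5591 bits/symbol


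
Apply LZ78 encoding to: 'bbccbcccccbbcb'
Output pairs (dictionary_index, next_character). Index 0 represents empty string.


LZ78 encoding steps:
Dictionary: {0: ''}
Step 1: w='' (idx 0), next='b' -> output (0, 'b'), add 'b' as idx 1
Step 2: w='b' (idx 1), next='c' -> output (1, 'c'), add 'bc' as idx 2
Step 3: w='' (idx 0), next='c' -> output (0, 'c'), add 'c' as idx 3
Step 4: w='bc' (idx 2), next='c' -> output (2, 'c'), add 'bcc' as idx 4
Step 5: w='c' (idx 3), next='c' -> output (3, 'c'), add 'cc' as idx 5
Step 6: w='c' (idx 3), next='b' -> output (3, 'b'), add 'cb' as idx 6
Step 7: w='bc' (idx 2), next='b' -> output (2, 'b'), add 'bcb' as idx 7


Encoded: [(0, 'b'), (1, 'c'), (0, 'c'), (2, 'c'), (3, 'c'), (3, 'b'), (2, 'b')]


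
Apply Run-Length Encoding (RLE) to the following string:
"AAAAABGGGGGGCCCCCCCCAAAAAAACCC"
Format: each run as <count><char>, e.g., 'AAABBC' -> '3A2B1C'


Scanning runs left to right:
  i=0: run of 'A' x 5 -> '5A'
  i=5: run of 'B' x 1 -> '1B'
  i=6: run of 'G' x 6 -> '6G'
  i=12: run of 'C' x 8 -> '8C'
  i=20: run of 'A' x 7 -> '7A'
  i=27: run of 'C' x 3 -> '3C'

RLE = 5A1B6G8C7A3C


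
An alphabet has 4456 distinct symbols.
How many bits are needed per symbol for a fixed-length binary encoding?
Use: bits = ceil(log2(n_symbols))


log2(4456) = 12.1215
Bracket: 2^12 = 4096 < 4456 <= 2^13 = 8192
So ceil(log2(4456)) = 13

bits = ceil(log2(4456)) = ceil(12.1215) = 13 bits


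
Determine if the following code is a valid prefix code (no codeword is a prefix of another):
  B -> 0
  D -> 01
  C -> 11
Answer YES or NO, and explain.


Checking each pair (does one codeword prefix another?):
  B='0' vs D='01': prefix -- VIOLATION

NO -- this is NOT a valid prefix code. B (0) is a prefix of D (01).


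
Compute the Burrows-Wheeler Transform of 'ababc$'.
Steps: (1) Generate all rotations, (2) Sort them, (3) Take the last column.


Rotations (sorted):
  0: $ababc -> last char: c
  1: ababc$ -> last char: $
  2: abc$ab -> last char: b
  3: babc$a -> last char: a
  4: bc$aba -> last char: a
  5: c$abab -> last char: b


BWT = c$baab


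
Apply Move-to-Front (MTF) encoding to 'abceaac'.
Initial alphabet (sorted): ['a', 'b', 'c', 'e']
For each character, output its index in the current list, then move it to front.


MTF encoding:
'a': index 0 in ['a', 'b', 'c', 'e'] -> ['a', 'b', 'c', 'e']
'b': index 1 in ['a', 'b', 'c', 'e'] -> ['b', 'a', 'c', 'e']
'c': index 2 in ['b', 'a', 'c', 'e'] -> ['c', 'b', 'a', 'e']
'e': index 3 in ['c', 'b', 'a', 'e'] -> ['e', 'c', 'b', 'a']
'a': index 3 in ['e', 'c', 'b', 'a'] -> ['a', 'e', 'c', 'b']
'a': index 0 in ['a', 'e', 'c', 'b'] -> ['a', 'e', 'c', 'b']
'c': index 2 in ['a', 'e', 'c', 'b'] -> ['c', 'a', 'e', 'b']


Output: [0, 1, 2, 3, 3, 0, 2]


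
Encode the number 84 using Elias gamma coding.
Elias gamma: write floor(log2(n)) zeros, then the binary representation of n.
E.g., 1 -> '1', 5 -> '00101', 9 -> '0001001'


num_bits = floor(log2(84)) + 1 = 7
leading_zeros = num_bits - 1 = 6
binary(84) = 1010100

Elias gamma(84) = '000000' + '1010100' = 0000001010100 (13 bits)


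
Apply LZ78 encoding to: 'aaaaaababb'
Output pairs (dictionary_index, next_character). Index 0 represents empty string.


LZ78 encoding steps:
Dictionary: {0: ''}
Step 1: w='' (idx 0), next='a' -> output (0, 'a'), add 'a' as idx 1
Step 2: w='a' (idx 1), next='a' -> output (1, 'a'), add 'aa' as idx 2
Step 3: w='aa' (idx 2), next='a' -> output (2, 'a'), add 'aaa' as idx 3
Step 4: w='' (idx 0), next='b' -> output (0, 'b'), add 'b' as idx 4
Step 5: w='a' (idx 1), next='b' -> output (1, 'b'), add 'ab' as idx 5
Step 6: w='b' (idx 4), end of input -> output (4, '')


Encoded: [(0, 'a'), (1, 'a'), (2, 'a'), (0, 'b'), (1, 'b'), (4, '')]


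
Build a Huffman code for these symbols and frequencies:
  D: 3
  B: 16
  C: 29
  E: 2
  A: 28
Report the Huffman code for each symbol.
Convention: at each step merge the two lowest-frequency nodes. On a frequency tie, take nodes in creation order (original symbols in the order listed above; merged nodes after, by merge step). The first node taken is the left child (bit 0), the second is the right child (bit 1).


Huffman tree construction:
Step 1: Merge E(2) + D(3) = 5
Step 2: Merge (E+D)(5) + B(16) = 21
Step 3: Merge ((E+D)+B)(21) + A(28) = 49
Step 4: Merge C(29) + (((E+D)+B)+A)(49) = 78
Read each symbol's code off the tree from the root (left child = 0, right child = 1).

Codes:
  D: 1001 (length 4)
  B: 101 (length 3)
  C: 0 (length 1)
  E: 1000 (length 4)
  A: 11 (length 2)
Average code length: 153/78 = 1.9615 bits/symbol


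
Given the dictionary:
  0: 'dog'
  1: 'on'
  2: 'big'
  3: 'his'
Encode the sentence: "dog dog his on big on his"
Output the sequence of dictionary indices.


Look up each word in the dictionary:
  'dog' -> 0
  'dog' -> 0
  'his' -> 3
  'on' -> 1
  'big' -> 2
  'on' -> 1
  'his' -> 3

Encoded: [0, 0, 3, 1, 2, 1, 3]


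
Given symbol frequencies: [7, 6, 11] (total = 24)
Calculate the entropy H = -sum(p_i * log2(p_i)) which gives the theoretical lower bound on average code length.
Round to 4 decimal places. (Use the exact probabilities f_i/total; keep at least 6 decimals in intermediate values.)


Per-symbol terms -p_i * log2(p_i) with p_i = f_i/24:
  p = 7/24 = 0.291667: log2(p) = -1.777608, -p*log2(p) = 0.518469
  p = 6/24 = 0.250000: log2(p) = -2.000000, -p*log2(p) = 0.500000
  p = 11/24 = 0.458333: log2(p) = -1.125531, -p*log2(p) = 0.515868
H = 0.518469 + 0.500000 + 0.515868 = 1.534337

H = 1.5343 bits/symbol


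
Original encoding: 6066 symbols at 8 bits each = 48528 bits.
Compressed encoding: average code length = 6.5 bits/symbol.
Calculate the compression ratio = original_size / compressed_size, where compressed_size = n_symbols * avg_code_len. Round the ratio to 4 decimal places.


original_size = n_symbols * orig_bits = 6066 * 8 = 48528 bits
compressed_size = n_symbols * avg_code_len = 6066 * 6.5 = 39429.0 bits
ratio = original_size / compressed_size = 48528 / 39429.0 = 1.2308

Compression ratio = 1.2308


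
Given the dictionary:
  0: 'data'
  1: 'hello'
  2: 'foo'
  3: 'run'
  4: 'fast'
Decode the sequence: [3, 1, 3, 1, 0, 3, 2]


Look up each index in the dictionary:
  3 -> 'run'
  1 -> 'hello'
  3 -> 'run'
  1 -> 'hello'
  0 -> 'data'
  3 -> 'run'
  2 -> 'foo'

Decoded: "run hello run hello data run foo"


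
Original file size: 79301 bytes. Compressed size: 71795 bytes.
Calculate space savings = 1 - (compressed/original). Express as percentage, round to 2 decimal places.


ratio = compressed/original = 71795/79301 = 0.905348
savings = 1 - ratio = 1 - 0.905348 = 0.094652
as a percentage: 0.094652 * 100 = 9.47%

Space savings = 1 - 71795/79301 = 9.47%


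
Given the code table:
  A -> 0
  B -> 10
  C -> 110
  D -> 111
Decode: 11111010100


Decoding:
111 -> D
110 -> C
10 -> B
10 -> B
0 -> A


Result: DCBBA


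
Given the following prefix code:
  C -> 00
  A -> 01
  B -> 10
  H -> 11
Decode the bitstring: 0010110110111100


Decoding step by step:
Bits 00 -> C
Bits 10 -> B
Bits 11 -> H
Bits 01 -> A
Bits 10 -> B
Bits 11 -> H
Bits 11 -> H
Bits 00 -> C


Decoded message: CBHABHHC


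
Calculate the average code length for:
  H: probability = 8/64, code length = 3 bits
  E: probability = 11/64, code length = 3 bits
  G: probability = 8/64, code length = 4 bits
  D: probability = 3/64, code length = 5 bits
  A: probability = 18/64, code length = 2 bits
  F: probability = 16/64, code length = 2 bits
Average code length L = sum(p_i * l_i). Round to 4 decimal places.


Weighted contributions p_i * l_i:
  H: (8/64) * 3 = 24/64
  E: (11/64) * 3 = 33/64
  G: (8/64) * 4 = 32/64
  D: (3/64) * 5 = 15/64
  A: (18/64) * 2 = 36/64
  F: (16/64) * 2 = 32/64
Sum = (24 + 33 + 32 + 15 + 36 + 32)/64 = 172/64

L = 172/64 = 2.6875 bits/symbol


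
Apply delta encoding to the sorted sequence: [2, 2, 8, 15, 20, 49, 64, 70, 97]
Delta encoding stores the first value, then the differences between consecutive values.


First value: 2
Deltas:
  2 - 2 = 0
  8 - 2 = 6
  15 - 8 = 7
  20 - 15 = 5
  49 - 20 = 29
  64 - 49 = 15
  70 - 64 = 6
  97 - 70 = 27


Delta encoded: [2, 0, 6, 7, 5, 29, 15, 6, 27]


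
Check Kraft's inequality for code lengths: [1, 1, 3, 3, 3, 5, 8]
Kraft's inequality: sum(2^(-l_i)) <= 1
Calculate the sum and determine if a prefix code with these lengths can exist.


Sum = 2^(-1) + 2^(-1) + 2^(-3) + 2^(-3) + 2^(-3) + 2^(-5) + 2^(-8)
    = 0.5 + 0.5 + 0.125 + 0.125 + 0.125 + 0.03125 + 0.00390625
    = 361/256 = 1.41015625
Since 1.41015625 > 1, Kraft's inequality is NOT satisfied.
A prefix code with these lengths CANNOT exist.

Kraft sum = 1.41015625. Not satisfied.


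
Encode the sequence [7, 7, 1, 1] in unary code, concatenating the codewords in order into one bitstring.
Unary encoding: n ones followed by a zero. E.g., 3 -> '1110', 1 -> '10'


Encode each number as n ones followed by a terminating 0:
  7 -> 11111110 (8 bits)
  7 -> 11111110 (8 bits)
  1 -> 10 (2 bits)
  1 -> 10 (2 bits)
Total length = 8 + 8 + 2 + 2 = 20 bits.

Unary([7, 7, 1, 1]) = 11111110111111101010 (20 bits)


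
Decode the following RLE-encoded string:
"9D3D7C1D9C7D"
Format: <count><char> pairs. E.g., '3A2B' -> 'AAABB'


Expanding each <count><char> pair:
  9D -> 'DDDDDDDDD'
  3D -> 'DDD'
  7C -> 'CCCCCCC'
  1D -> 'D'
  9C -> 'CCCCCCCCC'
  7D -> 'DDDDDDD'

Decoded = DDDDDDDDDDDDCCCCCCCDCCCCCCCCCDDDDDDD


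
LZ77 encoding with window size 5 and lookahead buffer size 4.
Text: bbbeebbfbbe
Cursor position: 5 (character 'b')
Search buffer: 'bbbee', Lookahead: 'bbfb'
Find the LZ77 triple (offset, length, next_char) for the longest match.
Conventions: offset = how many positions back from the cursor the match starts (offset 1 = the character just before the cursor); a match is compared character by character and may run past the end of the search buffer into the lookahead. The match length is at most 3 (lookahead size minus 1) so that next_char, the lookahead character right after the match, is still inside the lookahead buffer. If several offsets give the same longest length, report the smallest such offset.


Try each offset into the search buffer:
  offset=1 (pos 4, char 'e'): match length 0
  offset=2 (pos 3, char 'e'): match length 0
  offset=3 (pos 2, char 'b'): match length 1
  offset=4 (pos 1, char 'b'): match length 2
  offset=5 (pos 0, char 'b'): match length 2
Longest match has length 2, found at offsets 4, 5; take the smallest, offset 4.
next_char = character at position 5 + 2 = 7 -> 'f'

Best match: offset=4, length=2 (matching 'bb' starting at position 1)
LZ77 triple: (4, 2, 'f')


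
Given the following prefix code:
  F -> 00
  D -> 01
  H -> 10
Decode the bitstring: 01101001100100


Decoding step by step:
Bits 01 -> D
Bits 10 -> H
Bits 10 -> H
Bits 01 -> D
Bits 10 -> H
Bits 01 -> D
Bits 00 -> F


Decoded message: DHHDHDF


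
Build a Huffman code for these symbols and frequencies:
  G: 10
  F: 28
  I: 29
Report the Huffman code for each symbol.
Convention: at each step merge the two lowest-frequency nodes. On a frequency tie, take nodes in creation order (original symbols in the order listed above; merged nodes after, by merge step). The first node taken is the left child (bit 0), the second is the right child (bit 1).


Huffman tree construction:
Step 1: Merge G(10) + F(28) = 38
Step 2: Merge I(29) + (G+F)(38) = 67
Read each symbol's code off the tree from the root (left child = 0, right child = 1).

Codes:
  G: 10 (length 2)
  F: 11 (length 2)
  I: 0 (length 1)
Average code length: 105/67 = 1.5672 bits/symbol


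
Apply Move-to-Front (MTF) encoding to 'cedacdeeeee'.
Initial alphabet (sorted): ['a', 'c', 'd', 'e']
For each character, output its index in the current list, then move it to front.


MTF encoding:
'c': index 1 in ['a', 'c', 'd', 'e'] -> ['c', 'a', 'd', 'e']
'e': index 3 in ['c', 'a', 'd', 'e'] -> ['e', 'c', 'a', 'd']
'd': index 3 in ['e', 'c', 'a', 'd'] -> ['d', 'e', 'c', 'a']
'a': index 3 in ['d', 'e', 'c', 'a'] -> ['a', 'd', 'e', 'c']
'c': index 3 in ['a', 'd', 'e', 'c'] -> ['c', 'a', 'd', 'e']
'd': index 2 in ['c', 'a', 'd', 'e'] -> ['d', 'c', 'a', 'e']
'e': index 3 in ['d', 'c', 'a', 'e'] -> ['e', 'd', 'c', 'a']
'e': index 0 in ['e', 'd', 'c', 'a'] -> ['e', 'd', 'c', 'a']
'e': index 0 in ['e', 'd', 'c', 'a'] -> ['e', 'd', 'c', 'a']
'e': index 0 in ['e', 'd', 'c', 'a'] -> ['e', 'd', 'c', 'a']
'e': index 0 in ['e', 'd', 'c', 'a'] -> ['e', 'd', 'c', 'a']


Output: [1, 3, 3, 3, 3, 2, 3, 0, 0, 0, 0]


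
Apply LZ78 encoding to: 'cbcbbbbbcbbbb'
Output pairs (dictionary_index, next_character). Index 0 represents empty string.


LZ78 encoding steps:
Dictionary: {0: ''}
Step 1: w='' (idx 0), next='c' -> output (0, 'c'), add 'c' as idx 1
Step 2: w='' (idx 0), next='b' -> output (0, 'b'), add 'b' as idx 2
Step 3: w='c' (idx 1), next='b' -> output (1, 'b'), add 'cb' as idx 3
Step 4: w='b' (idx 2), next='b' -> output (2, 'b'), add 'bb' as idx 4
Step 5: w='bb' (idx 4), next='c' -> output (4, 'c'), add 'bbc' as idx 5
Step 6: w='bb' (idx 4), next='b' -> output (4, 'b'), add 'bbb' as idx 6
Step 7: w='b' (idx 2), end of input -> output (2, '')


Encoded: [(0, 'c'), (0, 'b'), (1, 'b'), (2, 'b'), (4, 'c'), (4, 'b'), (2, '')]


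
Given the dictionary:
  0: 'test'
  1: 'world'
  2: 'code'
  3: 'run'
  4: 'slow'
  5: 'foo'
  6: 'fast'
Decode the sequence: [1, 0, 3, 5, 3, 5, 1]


Look up each index in the dictionary:
  1 -> 'world'
  0 -> 'test'
  3 -> 'run'
  5 -> 'foo'
  3 -> 'run'
  5 -> 'foo'
  1 -> 'world'

Decoded: "world test run foo run foo world"


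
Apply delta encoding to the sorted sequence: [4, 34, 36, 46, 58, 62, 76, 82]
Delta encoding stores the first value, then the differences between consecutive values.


First value: 4
Deltas:
  34 - 4 = 30
  36 - 34 = 2
  46 - 36 = 10
  58 - 46 = 12
  62 - 58 = 4
  76 - 62 = 14
  82 - 76 = 6


Delta encoded: [4, 30, 2, 10, 12, 4, 14, 6]


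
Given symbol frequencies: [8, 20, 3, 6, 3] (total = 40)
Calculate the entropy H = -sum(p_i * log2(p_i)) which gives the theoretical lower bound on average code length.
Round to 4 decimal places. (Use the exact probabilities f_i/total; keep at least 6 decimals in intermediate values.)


Per-symbol terms -p_i * log2(p_i) with p_i = f_i/40:
  p = 8/40 = 0.200000: log2(p) = -2.321928, -p*log2(p) = 0.464386
  p = 20/40 = 0.500000: log2(p) = -1.000000, -p*log2(p) = 0.500000
  p = 3/40 = 0.075000: log2(p) = -3.736966, -p*log2(p) = 0.280272
  p = 6/40 = 0.150000: log2(p) = -2.736966, -p*log2(p) = 0.410545
  p = 3/40 = 0.075000: log2(p) = -3.736966, -p*log2(p) = 0.280272
H = 0.464386 + 0.500000 + 0.280272 + 0.410545 + 0.280272 = 1.935475

H = 1.9355 bits/symbol


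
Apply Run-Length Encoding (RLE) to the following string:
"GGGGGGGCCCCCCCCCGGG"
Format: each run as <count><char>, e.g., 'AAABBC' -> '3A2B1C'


Scanning runs left to right:
  i=0: run of 'G' x 7 -> '7G'
  i=7: run of 'C' x 9 -> '9C'
  i=16: run of 'G' x 3 -> '3G'

RLE = 7G9C3G


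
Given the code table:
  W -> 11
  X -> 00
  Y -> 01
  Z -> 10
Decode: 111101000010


Decoding:
11 -> W
11 -> W
01 -> Y
00 -> X
00 -> X
10 -> Z


Result: WWYXXZ


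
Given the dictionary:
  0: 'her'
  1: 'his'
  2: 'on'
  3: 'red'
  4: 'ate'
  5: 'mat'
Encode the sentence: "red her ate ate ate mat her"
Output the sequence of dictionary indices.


Look up each word in the dictionary:
  'red' -> 3
  'her' -> 0
  'ate' -> 4
  'ate' -> 4
  'ate' -> 4
  'mat' -> 5
  'her' -> 0

Encoded: [3, 0, 4, 4, 4, 5, 0]


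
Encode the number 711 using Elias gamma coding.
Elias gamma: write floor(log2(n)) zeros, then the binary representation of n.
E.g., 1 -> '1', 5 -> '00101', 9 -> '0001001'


num_bits = floor(log2(711)) + 1 = 10
leading_zeros = num_bits - 1 = 9
binary(711) = 1011000111

Elias gamma(711) = '000000000' + '1011000111' = 0000000001011000111 (19 bits)


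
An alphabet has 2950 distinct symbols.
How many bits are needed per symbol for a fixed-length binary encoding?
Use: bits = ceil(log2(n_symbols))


log2(2950) = 11.5265
Bracket: 2^11 = 2048 < 2950 <= 2^12 = 4096
So ceil(log2(2950)) = 12

bits = ceil(log2(2950)) = ceil(11.5265) = 12 bits


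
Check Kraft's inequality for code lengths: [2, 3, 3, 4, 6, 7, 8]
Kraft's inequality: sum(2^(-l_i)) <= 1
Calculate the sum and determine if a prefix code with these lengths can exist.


Sum = 2^(-2) + 2^(-3) + 2^(-3) + 2^(-4) + 2^(-6) + 2^(-7) + 2^(-8)
    = 0.25 + 0.125 + 0.125 + 0.0625 + 0.015625 + 0.0078125 + 0.00390625
    = 151/256 = 0.58984375
Since 0.58984375 <= 1, Kraft's inequality IS satisfied.
A prefix code with these lengths CAN exist.

Kraft sum = 0.58984375. Satisfied.


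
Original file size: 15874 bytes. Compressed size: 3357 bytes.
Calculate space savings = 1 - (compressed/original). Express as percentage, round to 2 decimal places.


ratio = compressed/original = 3357/15874 = 0.211478
savings = 1 - ratio = 1 - 0.211478 = 0.788522
as a percentage: 0.788522 * 100 = 78.85%

Space savings = 1 - 3357/15874 = 78.85%


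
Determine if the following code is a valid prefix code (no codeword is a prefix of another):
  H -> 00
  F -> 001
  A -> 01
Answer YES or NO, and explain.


Checking each pair (does one codeword prefix another?):
  H='00' vs F='001': prefix -- VIOLATION

NO -- this is NOT a valid prefix code. H (00) is a prefix of F (001).


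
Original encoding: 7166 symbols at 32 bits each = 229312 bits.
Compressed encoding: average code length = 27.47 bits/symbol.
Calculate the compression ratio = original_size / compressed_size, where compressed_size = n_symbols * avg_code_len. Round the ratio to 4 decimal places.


original_size = n_symbols * orig_bits = 7166 * 32 = 229312 bits
compressed_size = n_symbols * avg_code_len = 7166 * 27.47 = 196850.02 bits
ratio = original_size / compressed_size = 229312 / 196850.02 = 1.1649

Compression ratio = 1.1649


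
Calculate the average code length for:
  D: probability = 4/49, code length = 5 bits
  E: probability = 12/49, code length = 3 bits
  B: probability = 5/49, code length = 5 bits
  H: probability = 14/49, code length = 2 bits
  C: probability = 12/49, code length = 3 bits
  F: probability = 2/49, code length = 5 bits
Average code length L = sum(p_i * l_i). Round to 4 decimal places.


Weighted contributions p_i * l_i:
  D: (4/49) * 5 = 20/49
  E: (12/49) * 3 = 36/49
  B: (5/49) * 5 = 25/49
  H: (14/49) * 2 = 28/49
  C: (12/49) * 3 = 36/49
  F: (2/49) * 5 = 10/49
Sum = (20 + 36 + 25 + 28 + 36 + 10)/49 = 155/49

L = 155/49 = 3.1633 bits/symbol


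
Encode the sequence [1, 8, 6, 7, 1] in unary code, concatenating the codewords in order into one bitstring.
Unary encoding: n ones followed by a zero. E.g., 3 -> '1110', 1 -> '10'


Encode each number as n ones followed by a terminating 0:
  1 -> 10 (2 bits)
  8 -> 111111110 (9 bits)
  6 -> 1111110 (7 bits)
  7 -> 11111110 (8 bits)
  1 -> 10 (2 bits)
Total length = 2 + 9 + 7 + 8 + 2 = 28 bits.

Unary([1, 8, 6, 7, 1]) = 1011111111011111101111111010 (28 bits)


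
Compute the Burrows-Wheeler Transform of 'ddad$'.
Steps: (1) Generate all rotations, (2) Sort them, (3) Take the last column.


Rotations (sorted):
  0: $ddad -> last char: d
  1: ad$dd -> last char: d
  2: d$dda -> last char: a
  3: dad$d -> last char: d
  4: ddad$ -> last char: $


BWT = ddad$


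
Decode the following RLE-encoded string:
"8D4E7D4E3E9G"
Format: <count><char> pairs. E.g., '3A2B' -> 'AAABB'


Expanding each <count><char> pair:
  8D -> 'DDDDDDDD'
  4E -> 'EEEE'
  7D -> 'DDDDDDD'
  4E -> 'EEEE'
  3E -> 'EEE'
  9G -> 'GGGGGGGGG'

Decoded = DDDDDDDDEEEEDDDDDDDEEEEEEEGGGGGGGGG


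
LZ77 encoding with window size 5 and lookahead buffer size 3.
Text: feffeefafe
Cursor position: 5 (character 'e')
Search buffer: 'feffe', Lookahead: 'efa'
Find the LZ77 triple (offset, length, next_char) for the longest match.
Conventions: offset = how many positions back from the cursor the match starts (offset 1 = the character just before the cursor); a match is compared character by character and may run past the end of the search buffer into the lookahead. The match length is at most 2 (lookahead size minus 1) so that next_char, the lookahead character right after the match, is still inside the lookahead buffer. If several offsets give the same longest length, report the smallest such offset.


Try each offset into the search buffer:
  offset=1 (pos 4, char 'e'): match length 1
  offset=2 (pos 3, char 'f'): match length 0
  offset=3 (pos 2, char 'f'): match length 0
  offset=4 (pos 1, char 'e'): match length 2
  offset=5 (pos 0, char 'f'): match length 0
Longest match has length 2 at offset 4.
next_char = character at position 5 + 2 = 7 -> 'a'

Best match: offset=4, length=2 (matching 'ef' starting at position 1)
LZ77 triple: (4, 2, 'a')


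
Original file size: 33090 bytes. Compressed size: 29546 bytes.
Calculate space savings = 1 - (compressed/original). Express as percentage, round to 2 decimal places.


ratio = compressed/original = 29546/33090 = 0.892898
savings = 1 - ratio = 1 - 0.892898 = 0.107102
as a percentage: 0.107102 * 100 = 10.71%

Space savings = 1 - 29546/33090 = 10.71%


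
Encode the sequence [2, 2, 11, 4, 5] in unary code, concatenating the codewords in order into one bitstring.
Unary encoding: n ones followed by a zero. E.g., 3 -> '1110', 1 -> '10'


Encode each number as n ones followed by a terminating 0:
  2 -> 110 (3 bits)
  2 -> 110 (3 bits)
  11 -> 111111111110 (12 bits)
  4 -> 11110 (5 bits)
  5 -> 111110 (6 bits)
Total length = 3 + 3 + 12 + 5 + 6 = 29 bits.

Unary([2, 2, 11, 4, 5]) = 11011011111111111011110111110 (29 bits)


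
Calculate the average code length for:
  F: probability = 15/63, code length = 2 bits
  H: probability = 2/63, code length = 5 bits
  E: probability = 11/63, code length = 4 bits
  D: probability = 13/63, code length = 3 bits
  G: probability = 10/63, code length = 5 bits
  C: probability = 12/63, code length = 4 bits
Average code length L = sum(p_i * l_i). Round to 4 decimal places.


Weighted contributions p_i * l_i:
  F: (15/63) * 2 = 30/63
  H: (2/63) * 5 = 10/63
  E: (11/63) * 4 = 44/63
  D: (13/63) * 3 = 39/63
  G: (10/63) * 5 = 50/63
  C: (12/63) * 4 = 48/63
Sum = (30 + 10 + 44 + 39 + 50 + 48)/63 = 221/63

L = 221/63 = 3.5079 bits/symbol


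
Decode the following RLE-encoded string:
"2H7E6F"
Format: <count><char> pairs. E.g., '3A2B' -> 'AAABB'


Expanding each <count><char> pair:
  2H -> 'HH'
  7E -> 'EEEEEEE'
  6F -> 'FFFFFF'

Decoded = HHEEEEEEEFFFFFF


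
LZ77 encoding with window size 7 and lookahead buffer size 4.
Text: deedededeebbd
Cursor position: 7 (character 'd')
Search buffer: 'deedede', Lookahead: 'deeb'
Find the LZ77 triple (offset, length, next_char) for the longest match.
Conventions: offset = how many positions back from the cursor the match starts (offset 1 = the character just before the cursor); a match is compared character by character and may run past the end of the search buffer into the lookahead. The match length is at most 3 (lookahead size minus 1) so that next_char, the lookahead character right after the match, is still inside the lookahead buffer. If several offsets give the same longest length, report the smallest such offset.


Try each offset into the search buffer:
  offset=1 (pos 6, char 'e'): match length 0
  offset=2 (pos 5, char 'd'): match length 2
  offset=3 (pos 4, char 'e'): match length 0
  offset=4 (pos 3, char 'd'): match length 2
  offset=5 (pos 2, char 'e'): match length 0
  offset=6 (pos 1, char 'e'): match length 0
  offset=7 (pos 0, char 'd'): match length 3
Longest match has length 3 at offset 7.
next_char = character at position 7 + 3 = 10 -> 'b'

Best match: offset=7, length=3 (matching 'dee' starting at position 0)
LZ77 triple: (7, 3, 'b')


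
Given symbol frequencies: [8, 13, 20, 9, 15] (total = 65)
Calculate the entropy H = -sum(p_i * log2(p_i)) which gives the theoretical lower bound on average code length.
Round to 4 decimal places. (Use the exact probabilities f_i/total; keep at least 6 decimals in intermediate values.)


Per-symbol terms -p_i * log2(p_i) with p_i = f_i/65:
  p = 8/65 = 0.123077: log2(p) = -3.022368, -p*log2(p) = 0.371984
  p = 13/65 = 0.200000: log2(p) = -2.321928, -p*log2(p) = 0.464386
  p = 20/65 = 0.307692: log2(p) = -1.700440, -p*log2(p) = 0.523212
  p = 9/65 = 0.138462: log2(p) = -2.852443, -p*log2(p) = 0.394954
  p = 15/65 = 0.230769: log2(p) = -2.115477, -p*log2(p) = 0.488187
H = 0.371984 + 0.464386 + 0.523212 + 0.394954 + 0.488187 = 2.242723

H = 2.2427 bits/symbol


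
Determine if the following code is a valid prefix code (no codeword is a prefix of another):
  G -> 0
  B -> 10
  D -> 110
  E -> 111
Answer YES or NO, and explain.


Checking each pair (does one codeword prefix another?):
  G='0' vs B='10': no prefix
  G='0' vs D='110': no prefix
  G='0' vs E='111': no prefix
  B='10' vs G='0': no prefix
  B='10' vs D='110': no prefix
  B='10' vs E='111': no prefix
  D='110' vs G='0': no prefix
  D='110' vs B='10': no prefix
  D='110' vs E='111': no prefix
  E='111' vs G='0': no prefix
  E='111' vs B='10': no prefix
  E='111' vs D='110': no prefix
No violation found over all pairs.

YES -- this is a valid prefix code. No codeword is a prefix of any other codeword.


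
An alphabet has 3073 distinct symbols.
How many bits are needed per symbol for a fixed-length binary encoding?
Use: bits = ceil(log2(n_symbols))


log2(3073) = 11.5854
Bracket: 2^11 = 2048 < 3073 <= 2^12 = 4096
So ceil(log2(3073)) = 12

bits = ceil(log2(3073)) = ceil(11.5854) = 12 bits


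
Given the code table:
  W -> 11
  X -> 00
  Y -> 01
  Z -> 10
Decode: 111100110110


Decoding:
11 -> W
11 -> W
00 -> X
11 -> W
01 -> Y
10 -> Z


Result: WWXWYZ


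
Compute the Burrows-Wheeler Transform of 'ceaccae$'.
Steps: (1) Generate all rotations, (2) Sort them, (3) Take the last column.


Rotations (sorted):
  0: $ceaccae -> last char: e
  1: accae$ce -> last char: e
  2: ae$ceacc -> last char: c
  3: cae$ceac -> last char: c
  4: ccae$cea -> last char: a
  5: ceaccae$ -> last char: $
  6: e$ceacca -> last char: a
  7: eaccae$c -> last char: c


BWT = eecca$ac


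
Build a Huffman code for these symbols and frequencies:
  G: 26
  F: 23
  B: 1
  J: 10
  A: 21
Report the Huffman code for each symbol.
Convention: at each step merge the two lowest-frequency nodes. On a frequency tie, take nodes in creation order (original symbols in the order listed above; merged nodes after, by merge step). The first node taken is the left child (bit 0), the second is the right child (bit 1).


Huffman tree construction:
Step 1: Merge B(1) + J(10) = 11
Step 2: Merge (B+J)(11) + A(21) = 32
Step 3: Merge F(23) + G(26) = 49
Step 4: Merge ((B+J)+A)(32) + (F+G)(49) = 81
Read each symbol's code off the tree from the root (left child = 0, right child = 1).

Codes:
  G: 11 (length 2)
  F: 10 (length 2)
  B: 000 (length 3)
  J: 001 (length 3)
  A: 01 (length 2)
Average code length: 173/81 = 2.1358 bits/symbol


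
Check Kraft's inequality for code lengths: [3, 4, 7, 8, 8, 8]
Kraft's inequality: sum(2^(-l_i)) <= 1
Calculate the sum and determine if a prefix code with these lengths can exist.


Sum = 2^(-3) + 2^(-4) + 2^(-7) + 2^(-8) + 2^(-8) + 2^(-8)
    = 0.125 + 0.0625 + 0.0078125 + 0.00390625 + 0.00390625 + 0.00390625
    = 53/256 = 0.20703125
Since 0.20703125 <= 1, Kraft's inequality IS satisfied.
A prefix code with these lengths CAN exist.

Kraft sum = 0.20703125. Satisfied.


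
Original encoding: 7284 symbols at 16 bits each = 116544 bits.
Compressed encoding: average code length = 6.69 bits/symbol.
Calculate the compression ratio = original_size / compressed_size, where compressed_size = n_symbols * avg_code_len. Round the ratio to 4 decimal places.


original_size = n_symbols * orig_bits = 7284 * 16 = 116544 bits
compressed_size = n_symbols * avg_code_len = 7284 * 6.69 = 48729.96 bits
ratio = original_size / compressed_size = 116544 / 48729.96 = 2.3916

Compression ratio = 2.3916


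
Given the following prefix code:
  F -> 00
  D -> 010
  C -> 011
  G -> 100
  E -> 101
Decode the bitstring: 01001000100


Decoding step by step:
Bits 010 -> D
Bits 010 -> D
Bits 00 -> F
Bits 100 -> G


Decoded message: DDFG


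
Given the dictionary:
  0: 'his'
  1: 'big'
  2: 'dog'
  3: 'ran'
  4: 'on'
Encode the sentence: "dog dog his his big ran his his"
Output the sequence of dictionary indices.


Look up each word in the dictionary:
  'dog' -> 2
  'dog' -> 2
  'his' -> 0
  'his' -> 0
  'big' -> 1
  'ran' -> 3
  'his' -> 0
  'his' -> 0

Encoded: [2, 2, 0, 0, 1, 3, 0, 0]


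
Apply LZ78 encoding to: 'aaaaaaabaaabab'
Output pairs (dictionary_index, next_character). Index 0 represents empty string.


LZ78 encoding steps:
Dictionary: {0: ''}
Step 1: w='' (idx 0), next='a' -> output (0, 'a'), add 'a' as idx 1
Step 2: w='a' (idx 1), next='a' -> output (1, 'a'), add 'aa' as idx 2
Step 3: w='aa' (idx 2), next='a' -> output (2, 'a'), add 'aaa' as idx 3
Step 4: w='a' (idx 1), next='b' -> output (1, 'b'), add 'ab' as idx 4
Step 5: w='aaa' (idx 3), next='b' -> output (3, 'b'), add 'aaab' as idx 5
Step 6: w='ab' (idx 4), end of input -> output (4, '')


Encoded: [(0, 'a'), (1, 'a'), (2, 'a'), (1, 'b'), (3, 'b'), (4, '')]


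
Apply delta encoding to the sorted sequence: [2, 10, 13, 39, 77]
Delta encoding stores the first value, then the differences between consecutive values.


First value: 2
Deltas:
  10 - 2 = 8
  13 - 10 = 3
  39 - 13 = 26
  77 - 39 = 38


Delta encoded: [2, 8, 3, 26, 38]


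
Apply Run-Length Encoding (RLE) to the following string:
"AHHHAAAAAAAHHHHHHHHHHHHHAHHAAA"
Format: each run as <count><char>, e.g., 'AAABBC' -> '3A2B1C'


Scanning runs left to right:
  i=0: run of 'A' x 1 -> '1A'
  i=1: run of 'H' x 3 -> '3H'
  i=4: run of 'A' x 7 -> '7A'
  i=11: run of 'H' x 13 -> '13H'
  i=24: run of 'A' x 1 -> '1A'
  i=25: run of 'H' x 2 -> '2H'
  i=27: run of 'A' x 3 -> '3A'

RLE = 1A3H7A13H1A2H3A


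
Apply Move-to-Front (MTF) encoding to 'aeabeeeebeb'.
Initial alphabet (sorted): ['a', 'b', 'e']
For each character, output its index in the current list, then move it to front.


MTF encoding:
'a': index 0 in ['a', 'b', 'e'] -> ['a', 'b', 'e']
'e': index 2 in ['a', 'b', 'e'] -> ['e', 'a', 'b']
'a': index 1 in ['e', 'a', 'b'] -> ['a', 'e', 'b']
'b': index 2 in ['a', 'e', 'b'] -> ['b', 'a', 'e']
'e': index 2 in ['b', 'a', 'e'] -> ['e', 'b', 'a']
'e': index 0 in ['e', 'b', 'a'] -> ['e', 'b', 'a']
'e': index 0 in ['e', 'b', 'a'] -> ['e', 'b', 'a']
'e': index 0 in ['e', 'b', 'a'] -> ['e', 'b', 'a']
'b': index 1 in ['e', 'b', 'a'] -> ['b', 'e', 'a']
'e': index 1 in ['b', 'e', 'a'] -> ['e', 'b', 'a']
'b': index 1 in ['e', 'b', 'a'] -> ['b', 'e', 'a']


Output: [0, 2, 1, 2, 2, 0, 0, 0, 1, 1, 1]


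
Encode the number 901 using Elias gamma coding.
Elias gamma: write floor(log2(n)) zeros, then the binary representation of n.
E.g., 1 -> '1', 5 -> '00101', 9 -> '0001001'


num_bits = floor(log2(901)) + 1 = 10
leading_zeros = num_bits - 1 = 9
binary(901) = 1110000101

Elias gamma(901) = '000000000' + '1110000101' = 0000000001110000101 (19 bits)


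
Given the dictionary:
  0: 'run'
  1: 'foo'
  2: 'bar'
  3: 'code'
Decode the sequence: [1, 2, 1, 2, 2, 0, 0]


Look up each index in the dictionary:
  1 -> 'foo'
  2 -> 'bar'
  1 -> 'foo'
  2 -> 'bar'
  2 -> 'bar'
  0 -> 'run'
  0 -> 'run'

Decoded: "foo bar foo bar bar run run"


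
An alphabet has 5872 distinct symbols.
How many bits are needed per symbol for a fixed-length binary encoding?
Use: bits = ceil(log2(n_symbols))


log2(5872) = 12.5196
Bracket: 2^12 = 4096 < 5872 <= 2^13 = 8192
So ceil(log2(5872)) = 13

bits = ceil(log2(5872)) = ceil(12.5196) = 13 bits


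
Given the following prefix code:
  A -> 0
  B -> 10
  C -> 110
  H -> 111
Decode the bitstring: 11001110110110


Decoding step by step:
Bits 110 -> C
Bits 0 -> A
Bits 111 -> H
Bits 0 -> A
Bits 110 -> C
Bits 110 -> C


Decoded message: CAHACC


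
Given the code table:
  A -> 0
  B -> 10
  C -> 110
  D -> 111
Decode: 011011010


Decoding:
0 -> A
110 -> C
110 -> C
10 -> B


Result: ACCB
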